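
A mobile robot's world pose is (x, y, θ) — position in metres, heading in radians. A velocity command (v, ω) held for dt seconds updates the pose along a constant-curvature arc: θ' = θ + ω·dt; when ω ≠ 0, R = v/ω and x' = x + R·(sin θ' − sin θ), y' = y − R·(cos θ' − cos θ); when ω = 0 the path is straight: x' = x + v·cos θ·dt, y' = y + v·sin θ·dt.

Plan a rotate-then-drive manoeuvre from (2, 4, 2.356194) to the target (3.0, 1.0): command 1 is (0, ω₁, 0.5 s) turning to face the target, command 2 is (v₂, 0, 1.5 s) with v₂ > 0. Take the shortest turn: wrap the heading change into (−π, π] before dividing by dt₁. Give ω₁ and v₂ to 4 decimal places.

heading to target = atan2(1−4, 3−2) = -1.2490
Δθ = wrap(-1.2490 − 2.3562) = 2.6779; ω₁ = Δθ/dt₁ = 5.3559
distance = √((3−2)² + (1−4)²) = 3.1623; v₂ = distance/dt₂ = 2.1082

ω₁ = 5.3559, v₂ = 2.1082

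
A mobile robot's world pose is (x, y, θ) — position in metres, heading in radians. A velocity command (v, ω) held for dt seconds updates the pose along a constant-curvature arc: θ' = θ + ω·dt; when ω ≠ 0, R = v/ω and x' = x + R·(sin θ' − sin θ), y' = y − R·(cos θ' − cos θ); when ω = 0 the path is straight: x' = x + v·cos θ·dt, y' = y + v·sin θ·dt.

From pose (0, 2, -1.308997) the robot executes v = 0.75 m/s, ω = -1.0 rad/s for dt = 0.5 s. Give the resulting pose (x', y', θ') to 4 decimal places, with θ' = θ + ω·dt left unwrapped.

θ' = -1.3090 + -1.0·0.5 = -1.8090
R = v/ω = 0.75/-1.0 = -0.7500
x' = 0 + -0.7500·(sin -1.8090 − sin -1.3090) = 0.0044
y' = 2 − -0.7500·(cos -1.8090 − cos -1.3090) = 1.6289

(0.0044, 1.6289, -1.8090)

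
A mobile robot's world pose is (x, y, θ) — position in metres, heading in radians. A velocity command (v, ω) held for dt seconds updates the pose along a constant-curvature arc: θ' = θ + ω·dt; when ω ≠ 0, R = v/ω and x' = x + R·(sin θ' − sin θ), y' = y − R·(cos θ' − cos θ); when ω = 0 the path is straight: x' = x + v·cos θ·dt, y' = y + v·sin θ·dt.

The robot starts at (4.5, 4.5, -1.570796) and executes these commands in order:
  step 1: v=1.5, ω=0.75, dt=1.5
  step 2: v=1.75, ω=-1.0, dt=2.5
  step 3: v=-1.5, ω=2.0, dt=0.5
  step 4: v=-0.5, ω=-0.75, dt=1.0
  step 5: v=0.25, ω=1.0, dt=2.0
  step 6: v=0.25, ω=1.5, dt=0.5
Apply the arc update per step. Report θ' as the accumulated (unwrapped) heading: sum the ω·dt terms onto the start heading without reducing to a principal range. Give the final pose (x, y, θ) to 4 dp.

(6.1718, -0.2377, 0.0542)

step 1: θ'=-0.4458 (R=2.0000) → pose (5.6376, 2.6955, -0.4458)
step 2: θ'=-2.9458 (R=-1.7500) → pose (5.2235, -0.6001, -2.9458)
step 3: θ'=-1.9458 (R=-0.7500) → pose (5.7755, -0.1391, -1.9458)
step 4: θ'=-2.6958 (R=0.6667) → pose (6.1084, 0.2182, -2.6958)
step 5: θ'=-0.6958 (R=0.2500) → pose (6.0560, -0.1992, -0.6958)
step 6: θ'=0.0542 (R=0.1667) → pose (6.1718, -0.2377, 0.0542)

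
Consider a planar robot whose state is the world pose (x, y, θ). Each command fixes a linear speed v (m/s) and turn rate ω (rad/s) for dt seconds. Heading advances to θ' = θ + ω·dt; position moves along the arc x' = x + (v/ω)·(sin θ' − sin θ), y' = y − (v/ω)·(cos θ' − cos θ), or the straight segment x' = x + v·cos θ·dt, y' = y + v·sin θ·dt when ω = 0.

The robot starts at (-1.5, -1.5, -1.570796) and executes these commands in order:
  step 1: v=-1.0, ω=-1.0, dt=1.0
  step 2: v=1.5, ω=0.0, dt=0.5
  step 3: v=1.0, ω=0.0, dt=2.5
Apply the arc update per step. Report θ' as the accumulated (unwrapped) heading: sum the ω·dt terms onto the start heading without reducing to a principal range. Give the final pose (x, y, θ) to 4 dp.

step 1: θ'=-2.5708 (R=1.0000) → pose (-1.0403, -0.6585, -2.5708)
step 2: θ'=-2.5708 (straight) → pose (-1.6714, -1.0638, -2.5708)
step 3: θ'=-2.5708 (straight) → pose (-3.7751, -2.4145, -2.5708)

(-3.7751, -2.4145, -2.5708)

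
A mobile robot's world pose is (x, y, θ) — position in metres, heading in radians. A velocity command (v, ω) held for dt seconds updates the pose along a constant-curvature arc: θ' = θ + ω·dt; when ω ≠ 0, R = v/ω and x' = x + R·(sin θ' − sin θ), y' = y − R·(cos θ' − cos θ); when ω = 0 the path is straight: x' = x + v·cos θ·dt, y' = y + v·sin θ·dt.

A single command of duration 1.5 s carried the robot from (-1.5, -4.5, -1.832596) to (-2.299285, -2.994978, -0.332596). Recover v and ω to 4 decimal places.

Δθ = -0.332596 − -1.832596 = 1.500000
ω = Δθ/dt = 1.500000/1.5 = 1.0000
R = −Δy/(cos θ' − cos θ) = -1.2500
v = R·ω = -1.2500·1.0000 = -1.2500

v = -1.2500, ω = 1.0000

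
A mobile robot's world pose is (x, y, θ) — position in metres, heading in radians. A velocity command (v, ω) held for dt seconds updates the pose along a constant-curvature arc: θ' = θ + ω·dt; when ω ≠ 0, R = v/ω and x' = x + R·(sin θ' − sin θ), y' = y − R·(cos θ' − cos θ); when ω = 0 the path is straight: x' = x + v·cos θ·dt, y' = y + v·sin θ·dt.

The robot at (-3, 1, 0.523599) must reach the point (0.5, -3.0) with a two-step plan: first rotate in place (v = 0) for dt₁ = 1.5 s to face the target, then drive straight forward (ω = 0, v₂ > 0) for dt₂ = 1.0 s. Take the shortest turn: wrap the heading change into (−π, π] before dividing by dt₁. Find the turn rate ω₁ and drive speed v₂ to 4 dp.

heading to target = atan2(-3−1, 0.5−-3) = -0.8520
Δθ = wrap(-0.8520 − 0.5236) = -1.3756; ω₁ = Δθ/dt₁ = -0.9170
distance = √((0.5−-3)² + (-3−1)²) = 5.3151; v₂ = distance/dt₂ = 5.3151

ω₁ = -0.9170, v₂ = 5.3151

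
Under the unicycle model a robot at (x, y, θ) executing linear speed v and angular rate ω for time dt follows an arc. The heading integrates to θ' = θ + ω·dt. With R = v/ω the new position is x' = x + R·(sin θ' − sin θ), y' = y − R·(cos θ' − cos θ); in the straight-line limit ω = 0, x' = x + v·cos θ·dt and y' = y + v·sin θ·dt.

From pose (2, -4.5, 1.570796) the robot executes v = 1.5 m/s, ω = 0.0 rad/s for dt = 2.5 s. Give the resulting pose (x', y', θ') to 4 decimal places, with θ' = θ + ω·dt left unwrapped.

θ' = 1.5708 + 0.0·2.5 = 1.5708
ω = 0 → straight: x' = 2 + 1.5·cos(1.5708)·2.5 = 2.0000
y' = -4.5 + 1.5·sin(1.5708)·2.5 = -0.7500

(2.0000, -0.7500, 1.5708)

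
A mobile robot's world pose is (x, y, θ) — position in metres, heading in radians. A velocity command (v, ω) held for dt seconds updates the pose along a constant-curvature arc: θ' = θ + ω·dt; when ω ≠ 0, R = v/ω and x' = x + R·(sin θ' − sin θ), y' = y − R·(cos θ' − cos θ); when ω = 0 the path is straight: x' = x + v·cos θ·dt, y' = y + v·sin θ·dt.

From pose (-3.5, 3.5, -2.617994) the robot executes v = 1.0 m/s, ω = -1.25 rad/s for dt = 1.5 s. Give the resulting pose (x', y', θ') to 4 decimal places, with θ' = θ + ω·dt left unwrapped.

(-4.6808, 4.0187, -4.4930)

θ' = -2.6180 + -1.25·1.5 = -4.4930
R = v/ω = 1.0/-1.25 = -0.8000
x' = -3.5 + -0.8000·(sin -4.4930 − sin -2.6180) = -4.6808
y' = 3.5 − -0.8000·(cos -4.4930 − cos -2.6180) = 4.0187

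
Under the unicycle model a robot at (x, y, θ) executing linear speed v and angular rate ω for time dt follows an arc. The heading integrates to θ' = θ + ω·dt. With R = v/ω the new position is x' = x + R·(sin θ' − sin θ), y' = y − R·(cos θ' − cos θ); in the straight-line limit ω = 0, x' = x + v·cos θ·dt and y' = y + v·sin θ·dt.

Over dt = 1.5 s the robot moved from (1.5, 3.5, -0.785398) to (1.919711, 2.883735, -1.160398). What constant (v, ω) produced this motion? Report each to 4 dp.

v = 0.5000, ω = -0.2500

Δθ = -1.160398 − -0.785398 = -0.375000
ω = Δθ/dt = -0.375000/1.5 = -0.2500
R = −Δy/(cos θ' − cos θ) = -2.0000
v = R·ω = -2.0000·-0.2500 = 0.5000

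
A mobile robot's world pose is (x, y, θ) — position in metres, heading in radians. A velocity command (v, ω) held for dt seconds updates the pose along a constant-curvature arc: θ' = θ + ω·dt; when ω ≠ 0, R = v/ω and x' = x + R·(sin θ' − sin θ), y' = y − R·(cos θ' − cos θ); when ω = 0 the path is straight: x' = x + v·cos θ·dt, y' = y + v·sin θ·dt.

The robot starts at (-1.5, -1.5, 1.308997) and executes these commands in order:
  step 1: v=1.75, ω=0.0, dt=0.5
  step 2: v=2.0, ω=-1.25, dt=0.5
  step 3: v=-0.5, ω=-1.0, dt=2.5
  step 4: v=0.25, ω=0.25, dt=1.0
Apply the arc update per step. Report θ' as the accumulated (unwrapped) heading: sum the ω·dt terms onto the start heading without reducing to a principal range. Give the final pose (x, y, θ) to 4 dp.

(-1.5700, 0.4325, -1.5660)

step 1: θ'=1.3090 (straight) → pose (-1.2735, -0.6548, 1.3090)
step 2: θ'=0.6840 (R=-1.6000) → pose (-0.7391, 0.1712, 0.6840)
step 3: θ'=-1.8160 (R=0.5000) → pose (-1.5401, 0.6801, -1.8160)
step 4: θ'=-1.5660 (R=1.0000) → pose (-1.5700, 0.4325, -1.5660)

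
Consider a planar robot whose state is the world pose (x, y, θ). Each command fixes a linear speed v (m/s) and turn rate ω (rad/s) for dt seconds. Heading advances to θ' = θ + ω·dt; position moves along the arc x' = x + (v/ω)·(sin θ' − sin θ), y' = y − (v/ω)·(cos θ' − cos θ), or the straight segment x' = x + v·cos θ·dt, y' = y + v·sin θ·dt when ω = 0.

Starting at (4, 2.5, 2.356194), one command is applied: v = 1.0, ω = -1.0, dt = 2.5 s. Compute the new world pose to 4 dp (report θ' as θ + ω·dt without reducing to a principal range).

(4.8504, 4.1968, -0.1438)

θ' = 2.3562 + -1.0·2.5 = -0.1438
R = v/ω = 1.0/-1.0 = -1.0000
x' = 4 + -1.0000·(sin -0.1438 − sin 2.3562) = 4.8504
y' = 2.5 − -1.0000·(cos -0.1438 − cos 2.3562) = 4.1968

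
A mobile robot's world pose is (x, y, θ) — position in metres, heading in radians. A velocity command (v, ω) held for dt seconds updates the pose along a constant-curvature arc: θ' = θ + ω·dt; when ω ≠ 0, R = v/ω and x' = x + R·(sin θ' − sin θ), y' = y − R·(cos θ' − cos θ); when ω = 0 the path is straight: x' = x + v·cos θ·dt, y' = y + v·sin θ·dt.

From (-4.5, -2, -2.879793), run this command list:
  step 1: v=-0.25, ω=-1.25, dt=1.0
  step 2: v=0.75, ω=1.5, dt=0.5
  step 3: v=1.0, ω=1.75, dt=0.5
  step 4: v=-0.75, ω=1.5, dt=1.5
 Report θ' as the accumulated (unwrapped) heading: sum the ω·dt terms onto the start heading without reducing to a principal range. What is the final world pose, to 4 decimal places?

step 1: θ'=-4.1298 (R=0.2000) → pose (-4.2812, -2.0831, -4.1298)
step 2: θ'=-3.3798 (R=0.5000) → pose (-4.5808, -1.8724, -3.3798)
step 3: θ'=-2.5048 (R=0.5714) → pose (-5.0554, -1.9682, -2.5048)
step 4: θ'=-0.2548 (R=-0.5000) → pose (-5.2267, -1.0824, -0.2548)

(-5.2267, -1.0824, -0.2548)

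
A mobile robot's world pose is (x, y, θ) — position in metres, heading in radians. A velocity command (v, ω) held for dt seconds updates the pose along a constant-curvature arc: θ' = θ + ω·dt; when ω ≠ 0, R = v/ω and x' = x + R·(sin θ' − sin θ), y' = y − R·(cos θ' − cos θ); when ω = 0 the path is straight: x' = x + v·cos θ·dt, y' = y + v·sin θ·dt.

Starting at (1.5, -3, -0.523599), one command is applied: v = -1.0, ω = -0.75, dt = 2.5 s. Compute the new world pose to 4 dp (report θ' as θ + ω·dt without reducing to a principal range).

θ' = -0.5236 + -0.75·2.5 = -2.3986
R = v/ω = -1.0/-0.75 = 1.3333
x' = 1.5 + 1.3333·(sin -2.3986 − sin -0.5236) = 1.2647
y' = -3 − 1.3333·(cos -2.3986 − cos -0.5236) = -0.8634

(1.2647, -0.8634, -2.3986)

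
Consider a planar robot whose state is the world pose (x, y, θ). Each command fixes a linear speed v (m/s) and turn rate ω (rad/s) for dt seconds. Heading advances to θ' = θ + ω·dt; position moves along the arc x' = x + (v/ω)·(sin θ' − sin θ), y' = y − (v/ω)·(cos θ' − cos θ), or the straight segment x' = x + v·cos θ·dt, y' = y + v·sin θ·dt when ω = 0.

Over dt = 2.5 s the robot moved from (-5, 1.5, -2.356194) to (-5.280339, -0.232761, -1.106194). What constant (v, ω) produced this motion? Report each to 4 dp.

Δθ = -1.106194 − -2.356194 = 1.250000
ω = Δθ/dt = 1.250000/2.5 = 0.5000
R = −Δy/(cos θ' − cos θ) = 1.5000
v = R·ω = 1.5000·0.5000 = 0.7500

v = 0.7500, ω = 0.5000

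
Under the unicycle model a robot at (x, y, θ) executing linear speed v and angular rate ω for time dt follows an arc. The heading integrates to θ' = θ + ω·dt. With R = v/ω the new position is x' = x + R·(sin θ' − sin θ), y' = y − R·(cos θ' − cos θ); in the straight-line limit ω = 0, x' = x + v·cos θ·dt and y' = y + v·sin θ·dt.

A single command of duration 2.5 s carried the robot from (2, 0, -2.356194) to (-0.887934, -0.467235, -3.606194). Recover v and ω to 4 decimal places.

v = 1.2500, ω = -0.5000

Δθ = -3.606194 − -2.356194 = -1.250000
ω = Δθ/dt = -1.250000/2.5 = -0.5000
R = Δx/(sin θ' − sin θ) = -2.5000
v = R·ω = -2.5000·-0.5000 = 1.2500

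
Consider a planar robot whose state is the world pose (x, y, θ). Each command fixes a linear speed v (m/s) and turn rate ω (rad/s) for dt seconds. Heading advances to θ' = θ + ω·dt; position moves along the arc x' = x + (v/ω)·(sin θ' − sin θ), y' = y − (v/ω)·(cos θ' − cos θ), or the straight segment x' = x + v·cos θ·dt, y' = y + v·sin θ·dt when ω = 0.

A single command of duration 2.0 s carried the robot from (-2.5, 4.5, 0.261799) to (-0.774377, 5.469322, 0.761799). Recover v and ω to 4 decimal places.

Δθ = 0.761799 − 0.261799 = 0.500000
ω = Δθ/dt = 0.500000/2.0 = 0.2500
R = Δx/(sin θ' − sin θ) = 4.0000
v = R·ω = 4.0000·0.2500 = 1.0000

v = 1.0000, ω = 0.2500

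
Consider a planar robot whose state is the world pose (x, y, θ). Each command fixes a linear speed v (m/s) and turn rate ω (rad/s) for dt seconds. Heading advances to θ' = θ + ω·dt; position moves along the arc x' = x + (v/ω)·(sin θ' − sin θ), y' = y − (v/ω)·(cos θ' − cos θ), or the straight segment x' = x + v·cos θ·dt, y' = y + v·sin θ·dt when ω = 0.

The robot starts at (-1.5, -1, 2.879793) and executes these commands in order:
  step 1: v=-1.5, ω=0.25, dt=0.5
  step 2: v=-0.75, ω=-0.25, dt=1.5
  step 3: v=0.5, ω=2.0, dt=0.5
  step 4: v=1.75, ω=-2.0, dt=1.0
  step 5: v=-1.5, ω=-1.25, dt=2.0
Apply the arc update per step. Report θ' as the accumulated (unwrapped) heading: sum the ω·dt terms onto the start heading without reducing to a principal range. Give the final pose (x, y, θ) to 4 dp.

step 1: θ'=3.0048 (R=-6.0000) → pose (-0.7653, -1.1484, 3.0048)
step 2: θ'=2.6298 (R=3.0000) → pose (0.2948, -1.5048, 2.6298)
step 3: θ'=3.6298 (R=0.2500) → pose (0.0551, -1.5019, 3.6298)
step 4: θ'=1.6298 (R=-0.8750) → pose (-1.2288, -0.7808, 1.6298)
step 5: θ'=-0.8702 (R=1.2000) → pose (-3.3441, -1.6251, -0.8702)

(-3.3441, -1.6251, -0.8702)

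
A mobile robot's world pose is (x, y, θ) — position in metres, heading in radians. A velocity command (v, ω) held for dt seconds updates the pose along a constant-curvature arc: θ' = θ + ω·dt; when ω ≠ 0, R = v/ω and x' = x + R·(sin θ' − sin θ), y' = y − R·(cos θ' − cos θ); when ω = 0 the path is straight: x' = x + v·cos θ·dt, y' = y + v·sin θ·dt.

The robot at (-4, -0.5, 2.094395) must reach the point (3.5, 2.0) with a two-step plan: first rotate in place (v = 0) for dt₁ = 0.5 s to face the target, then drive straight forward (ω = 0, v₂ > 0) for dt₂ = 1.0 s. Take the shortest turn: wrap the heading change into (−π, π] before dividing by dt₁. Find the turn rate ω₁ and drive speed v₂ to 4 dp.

ω₁ = -3.5453, v₂ = 7.9057

heading to target = atan2(2−-0.5, 3.5−-4) = 0.3218
Δθ = wrap(0.3218 − 2.0944) = -1.7726; ω₁ = Δθ/dt₁ = -3.5453
distance = √((3.5−-4)² + (2−-0.5)²) = 7.9057; v₂ = distance/dt₂ = 7.9057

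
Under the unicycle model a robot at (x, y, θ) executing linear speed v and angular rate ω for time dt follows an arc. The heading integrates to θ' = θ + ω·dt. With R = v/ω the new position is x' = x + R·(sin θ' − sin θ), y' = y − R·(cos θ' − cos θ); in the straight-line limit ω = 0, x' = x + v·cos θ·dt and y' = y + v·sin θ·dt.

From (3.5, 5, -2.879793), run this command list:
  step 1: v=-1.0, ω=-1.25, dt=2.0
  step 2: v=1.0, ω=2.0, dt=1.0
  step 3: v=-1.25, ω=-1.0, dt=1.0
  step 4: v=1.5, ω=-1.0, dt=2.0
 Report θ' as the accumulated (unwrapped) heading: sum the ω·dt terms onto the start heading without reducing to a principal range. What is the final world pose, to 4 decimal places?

(6.5097, 5.7036, -6.3798)

step 1: θ'=-5.3798 (R=0.8000) → pose (4.3354, 3.7321, -5.3798)
step 2: θ'=-3.3798 (R=0.5000) → pose (4.0607, 4.5275, -3.3798)
step 3: θ'=-4.3798 (R=1.2500) → pose (4.9472, 3.7209, -4.3798)
step 4: θ'=-6.3798 (R=-1.5000) → pose (6.5097, 5.7036, -6.3798)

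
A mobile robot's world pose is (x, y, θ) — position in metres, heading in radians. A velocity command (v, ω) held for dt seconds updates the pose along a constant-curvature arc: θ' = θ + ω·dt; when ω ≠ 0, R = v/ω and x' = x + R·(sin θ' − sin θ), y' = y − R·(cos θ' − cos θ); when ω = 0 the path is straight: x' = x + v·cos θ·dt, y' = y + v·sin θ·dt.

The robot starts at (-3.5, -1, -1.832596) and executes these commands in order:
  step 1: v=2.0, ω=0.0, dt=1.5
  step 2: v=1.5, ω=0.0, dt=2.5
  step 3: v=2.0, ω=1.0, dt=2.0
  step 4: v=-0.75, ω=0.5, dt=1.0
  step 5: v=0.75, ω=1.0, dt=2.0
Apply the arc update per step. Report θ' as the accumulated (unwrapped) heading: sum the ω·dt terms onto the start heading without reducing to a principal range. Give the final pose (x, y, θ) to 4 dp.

(-3.7822, -9.0542, 2.6674)

step 1: θ'=-1.8326 (straight) → pose (-4.2765, -3.8978, -1.8326)
step 2: θ'=-1.8326 (straight) → pose (-5.2470, -7.5200, -1.8326)
step 3: θ'=0.1674 (R=2.0000) → pose (-2.9819, -10.0097, 0.1674)
step 4: θ'=0.6674 (R=-1.5000) → pose (-3.6604, -10.3106, 0.6674)
step 5: θ'=2.6674 (R=0.7500) → pose (-3.7822, -9.0542, 2.6674)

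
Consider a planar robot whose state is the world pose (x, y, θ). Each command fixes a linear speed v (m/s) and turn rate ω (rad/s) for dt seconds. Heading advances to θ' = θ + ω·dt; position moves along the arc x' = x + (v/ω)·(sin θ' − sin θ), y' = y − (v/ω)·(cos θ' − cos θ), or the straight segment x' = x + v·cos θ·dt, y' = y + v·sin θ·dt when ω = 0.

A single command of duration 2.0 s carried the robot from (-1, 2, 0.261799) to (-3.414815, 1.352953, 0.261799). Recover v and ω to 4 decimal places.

v = -1.2500, ω = 0.0000

Δθ = 0.261799 − 0.261799 = 0.000000
ω = Δθ/dt = 0.000000/2.0 = 0.0000
ω = 0 → v = (Δx·cos θ + Δy·sin θ)/dt = -1.2500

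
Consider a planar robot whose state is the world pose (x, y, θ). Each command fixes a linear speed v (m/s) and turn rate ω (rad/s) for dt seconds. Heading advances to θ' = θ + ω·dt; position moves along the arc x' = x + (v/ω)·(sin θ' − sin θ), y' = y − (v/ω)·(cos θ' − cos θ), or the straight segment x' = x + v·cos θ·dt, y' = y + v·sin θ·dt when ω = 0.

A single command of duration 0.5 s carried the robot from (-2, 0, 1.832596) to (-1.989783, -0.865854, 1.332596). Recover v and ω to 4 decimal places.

v = -1.7500, ω = -1.0000

Δθ = 1.332596 − 1.832596 = -0.500000
ω = Δθ/dt = -0.500000/0.5 = -1.0000
R = −Δy/(cos θ' − cos θ) = 1.7500
v = R·ω = 1.7500·-1.0000 = -1.7500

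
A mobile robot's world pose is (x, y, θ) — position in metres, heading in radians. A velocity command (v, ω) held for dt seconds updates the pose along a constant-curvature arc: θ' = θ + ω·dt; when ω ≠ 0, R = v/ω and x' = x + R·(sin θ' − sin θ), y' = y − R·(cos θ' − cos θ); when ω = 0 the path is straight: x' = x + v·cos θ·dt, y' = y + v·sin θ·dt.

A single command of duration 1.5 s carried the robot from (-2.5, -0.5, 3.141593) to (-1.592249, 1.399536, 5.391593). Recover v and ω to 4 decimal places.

v = -1.7500, ω = 1.5000

Δθ = 5.391593 − 3.141593 = 2.250000
ω = Δθ/dt = 2.250000/1.5 = 1.5000
R = −Δy/(cos θ' − cos θ) = -1.1667
v = R·ω = -1.1667·1.5000 = -1.7500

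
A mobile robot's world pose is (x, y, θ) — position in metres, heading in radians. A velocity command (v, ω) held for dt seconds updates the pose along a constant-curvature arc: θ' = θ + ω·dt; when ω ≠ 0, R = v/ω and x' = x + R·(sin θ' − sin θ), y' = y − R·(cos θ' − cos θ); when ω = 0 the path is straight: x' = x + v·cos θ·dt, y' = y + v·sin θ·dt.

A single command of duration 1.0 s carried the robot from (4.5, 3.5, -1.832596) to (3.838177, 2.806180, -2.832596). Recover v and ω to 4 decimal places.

v = 1.0000, ω = -1.0000

Δθ = -2.832596 − -1.832596 = -1.000000
ω = Δθ/dt = -1.000000/1.0 = -1.0000
R = −Δy/(cos θ' − cos θ) = -1.0000
v = R·ω = -1.0000·-1.0000 = 1.0000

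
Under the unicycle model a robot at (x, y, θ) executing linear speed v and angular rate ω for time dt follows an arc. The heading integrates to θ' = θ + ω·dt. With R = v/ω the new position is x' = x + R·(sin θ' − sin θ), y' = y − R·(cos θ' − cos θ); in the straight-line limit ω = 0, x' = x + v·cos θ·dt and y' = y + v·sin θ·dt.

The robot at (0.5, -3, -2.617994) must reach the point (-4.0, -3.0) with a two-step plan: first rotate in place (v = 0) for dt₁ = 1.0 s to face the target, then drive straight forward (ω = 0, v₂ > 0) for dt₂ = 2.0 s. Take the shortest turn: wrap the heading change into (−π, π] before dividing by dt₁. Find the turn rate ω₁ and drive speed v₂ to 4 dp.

heading to target = atan2(-3−-3, -4−0.5) = 3.1416
Δθ = wrap(3.1416 − -2.6180) = -0.5236; ω₁ = Δθ/dt₁ = -0.5236
distance = √((-4−0.5)² + (-3−-3)²) = 4.5000; v₂ = distance/dt₂ = 2.2500

ω₁ = -0.5236, v₂ = 2.2500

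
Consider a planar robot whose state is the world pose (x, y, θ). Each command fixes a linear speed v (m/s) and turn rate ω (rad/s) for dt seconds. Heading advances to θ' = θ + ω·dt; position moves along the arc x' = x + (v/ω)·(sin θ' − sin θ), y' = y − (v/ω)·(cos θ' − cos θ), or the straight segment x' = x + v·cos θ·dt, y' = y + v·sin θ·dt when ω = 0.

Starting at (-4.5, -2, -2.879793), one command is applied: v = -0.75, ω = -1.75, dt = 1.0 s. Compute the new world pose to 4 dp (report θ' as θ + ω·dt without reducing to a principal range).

θ' = -2.8798 + -1.75·1.0 = -4.6298
R = v/ω = -0.75/-1.75 = 0.4286
x' = -4.5 + 0.4286·(sin -4.6298 − sin -2.8798) = -3.9620
y' = -2 − 0.4286·(cos -4.6298 − cos -2.8798) = -2.3786

(-3.9620, -2.3786, -4.6298)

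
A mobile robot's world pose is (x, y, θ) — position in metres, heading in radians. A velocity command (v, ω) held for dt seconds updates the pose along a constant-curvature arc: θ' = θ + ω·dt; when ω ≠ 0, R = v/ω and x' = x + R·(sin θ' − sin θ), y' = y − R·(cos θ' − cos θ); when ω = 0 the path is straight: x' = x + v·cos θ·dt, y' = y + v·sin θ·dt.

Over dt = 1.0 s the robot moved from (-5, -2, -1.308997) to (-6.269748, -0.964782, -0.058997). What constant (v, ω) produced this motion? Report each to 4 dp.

Δθ = -0.058997 − -1.308997 = 1.250000
ω = Δθ/dt = 1.250000/1.0 = 1.2500
R = Δx/(sin θ' − sin θ) = -1.4000
v = R·ω = -1.4000·1.2500 = -1.7500

v = -1.7500, ω = 1.2500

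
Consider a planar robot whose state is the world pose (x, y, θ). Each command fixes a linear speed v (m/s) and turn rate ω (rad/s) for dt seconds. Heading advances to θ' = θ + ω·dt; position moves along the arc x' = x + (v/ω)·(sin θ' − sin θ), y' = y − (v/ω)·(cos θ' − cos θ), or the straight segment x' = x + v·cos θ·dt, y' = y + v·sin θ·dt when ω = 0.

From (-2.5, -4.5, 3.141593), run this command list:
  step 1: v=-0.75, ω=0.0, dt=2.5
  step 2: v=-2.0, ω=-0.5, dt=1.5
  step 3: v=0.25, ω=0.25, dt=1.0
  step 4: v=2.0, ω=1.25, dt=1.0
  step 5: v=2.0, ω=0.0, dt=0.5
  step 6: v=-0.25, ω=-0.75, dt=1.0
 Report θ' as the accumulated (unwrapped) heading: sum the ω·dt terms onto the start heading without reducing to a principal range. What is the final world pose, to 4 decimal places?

(-0.4628, -6.2530, 3.1416)

step 1: θ'=3.1416 (straight) → pose (-0.6250, -4.5000, 3.1416)
step 2: θ'=2.3916 (R=4.0000) → pose (2.1016, -5.5732, 2.3916)
step 3: θ'=2.6416 (R=1.0000) → pose (1.8993, -5.4273, 2.6416)
step 4: θ'=3.8916 (R=1.6000) → pose (0.0416, -5.6608, 3.8916)
step 5: θ'=3.8916 (straight) → pose (-0.6900, -6.3424, 3.8916)
step 6: θ'=3.1416 (R=0.3333) → pose (-0.4628, -6.2530, 3.1416)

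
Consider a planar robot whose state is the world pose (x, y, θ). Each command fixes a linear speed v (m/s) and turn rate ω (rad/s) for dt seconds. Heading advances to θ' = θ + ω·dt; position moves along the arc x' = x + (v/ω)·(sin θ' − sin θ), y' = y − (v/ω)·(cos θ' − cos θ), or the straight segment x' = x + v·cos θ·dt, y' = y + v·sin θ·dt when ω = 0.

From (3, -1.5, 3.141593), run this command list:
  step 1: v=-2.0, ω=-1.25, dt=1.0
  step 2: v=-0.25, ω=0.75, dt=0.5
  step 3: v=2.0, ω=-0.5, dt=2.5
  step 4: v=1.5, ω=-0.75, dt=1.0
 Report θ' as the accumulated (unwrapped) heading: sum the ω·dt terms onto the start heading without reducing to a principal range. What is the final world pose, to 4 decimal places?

step 1: θ'=1.8916 (R=1.6000) → pose (4.5184, -2.5955, 1.8916)
step 2: θ'=2.2666 (R=-0.3333) → pose (4.5789, -2.7040, 2.2666)
step 3: θ'=1.0166 (R=-4.0000) → pose (4.2477, 1.9650, 1.0166)
step 4: θ'=0.2666 (R=-2.0000) → pose (5.4215, 2.8418, 0.2666)

(5.4215, 2.8418, 0.2666)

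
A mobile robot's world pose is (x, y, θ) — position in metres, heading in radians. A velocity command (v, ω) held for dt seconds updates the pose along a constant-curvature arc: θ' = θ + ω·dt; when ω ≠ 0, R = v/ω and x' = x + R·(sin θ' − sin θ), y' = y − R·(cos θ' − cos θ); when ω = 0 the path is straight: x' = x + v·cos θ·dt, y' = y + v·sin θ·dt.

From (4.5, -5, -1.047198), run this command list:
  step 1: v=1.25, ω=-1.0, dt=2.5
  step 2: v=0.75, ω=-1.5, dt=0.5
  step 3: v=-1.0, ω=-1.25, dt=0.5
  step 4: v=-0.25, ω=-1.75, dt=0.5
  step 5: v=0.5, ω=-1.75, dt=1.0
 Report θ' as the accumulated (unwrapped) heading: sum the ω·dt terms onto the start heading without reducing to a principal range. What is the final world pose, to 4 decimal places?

step 1: θ'=-3.5472 (R=-1.2500) → pose (2.9242, -6.7736, -3.5472)
step 2: θ'=-4.2972 (R=-0.5000) → pose (2.6640, -6.5158, -4.2972)
step 3: θ'=-4.9222 (R=0.8000) → pose (2.7144, -7.0051, -4.9222)
step 4: θ'=-5.7972 (R=0.1429) → pose (2.6414, -7.1017, -5.7972)
step 5: θ'=-7.5472 (R=-0.2857) → pose (3.0473, -7.2681, -7.5472)

(3.0473, -7.2681, -7.5472)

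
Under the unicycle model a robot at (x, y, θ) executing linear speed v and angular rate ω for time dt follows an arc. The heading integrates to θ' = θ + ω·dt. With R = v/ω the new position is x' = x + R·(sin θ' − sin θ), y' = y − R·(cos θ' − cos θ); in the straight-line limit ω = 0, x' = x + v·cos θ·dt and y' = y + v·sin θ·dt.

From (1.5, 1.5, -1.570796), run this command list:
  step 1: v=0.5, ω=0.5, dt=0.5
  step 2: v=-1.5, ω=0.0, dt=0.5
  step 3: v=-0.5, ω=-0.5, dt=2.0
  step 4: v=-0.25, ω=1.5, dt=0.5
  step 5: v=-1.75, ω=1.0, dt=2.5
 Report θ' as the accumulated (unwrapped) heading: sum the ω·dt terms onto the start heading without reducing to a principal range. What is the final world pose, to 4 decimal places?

(-1.5245, 4.0693, 0.9292)

step 1: θ'=-1.3208 (R=1.0000) → pose (1.5311, 1.2526, -1.3208)
step 2: θ'=-1.3208 (straight) → pose (1.3455, 1.9793, -1.3208)
step 3: θ'=-2.3208 (R=1.0000) → pose (1.5828, 2.9083, -2.3208)
step 4: θ'=-1.5708 (R=-0.1667) → pose (1.6275, 3.0219, -1.5708)
step 5: θ'=0.9292 (R=-1.7500) → pose (-1.5245, 4.0693, 0.9292)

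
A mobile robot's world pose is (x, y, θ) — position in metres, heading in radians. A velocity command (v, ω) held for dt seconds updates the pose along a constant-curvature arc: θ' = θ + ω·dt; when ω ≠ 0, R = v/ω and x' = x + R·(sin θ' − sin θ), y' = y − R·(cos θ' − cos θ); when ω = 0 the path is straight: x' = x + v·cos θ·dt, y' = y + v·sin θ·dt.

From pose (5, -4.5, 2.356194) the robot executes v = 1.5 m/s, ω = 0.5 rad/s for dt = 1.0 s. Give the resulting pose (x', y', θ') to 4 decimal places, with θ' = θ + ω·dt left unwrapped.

θ' = 2.3562 + 0.5·1.0 = 2.8562
R = v/ω = 1.5/0.5 = 3.0000
x' = 5 + 3.0000·(sin 2.8562 − sin 2.3562) = 3.7233
y' = -4.5 − 3.0000·(cos 2.8562 − cos 2.3562) = -3.7427

(3.7233, -3.7427, 2.8562)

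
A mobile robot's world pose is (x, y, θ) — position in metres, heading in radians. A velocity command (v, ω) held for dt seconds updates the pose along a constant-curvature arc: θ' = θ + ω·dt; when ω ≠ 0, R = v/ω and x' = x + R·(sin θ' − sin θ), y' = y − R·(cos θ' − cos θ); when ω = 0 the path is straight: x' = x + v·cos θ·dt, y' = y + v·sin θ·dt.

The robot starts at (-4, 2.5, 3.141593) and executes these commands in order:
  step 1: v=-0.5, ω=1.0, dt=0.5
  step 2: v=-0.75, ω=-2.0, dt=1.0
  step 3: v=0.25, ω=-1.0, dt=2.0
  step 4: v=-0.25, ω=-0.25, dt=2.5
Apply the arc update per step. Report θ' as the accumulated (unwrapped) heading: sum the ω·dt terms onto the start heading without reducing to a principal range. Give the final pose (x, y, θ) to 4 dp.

(-3.3510, 2.8927, -0.9834)

step 1: θ'=3.6416 (R=-0.5000) → pose (-3.7603, 2.5612, 3.6416)
step 2: θ'=1.6416 (R=0.3750) → pose (-3.2064, 2.2586, 1.6416)
step 3: θ'=-0.3584 (R=-0.2500) → pose (-2.8694, 2.5104, -0.3584)
step 4: θ'=-0.9834 (R=1.0000) → pose (-3.3510, 2.8927, -0.9834)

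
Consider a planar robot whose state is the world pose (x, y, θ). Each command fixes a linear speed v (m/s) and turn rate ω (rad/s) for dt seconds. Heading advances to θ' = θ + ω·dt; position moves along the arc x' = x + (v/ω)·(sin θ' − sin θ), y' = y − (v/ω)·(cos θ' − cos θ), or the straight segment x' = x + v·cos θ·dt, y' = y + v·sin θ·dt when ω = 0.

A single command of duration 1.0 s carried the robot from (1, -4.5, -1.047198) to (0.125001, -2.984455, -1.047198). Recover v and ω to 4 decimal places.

Δθ = -1.047198 − -1.047198 = 0.000000
ω = Δθ/dt = 0.000000/1.0 = 0.0000
ω = 0 → v = (Δx·cos θ + Δy·sin θ)/dt = -1.7500

v = -1.7500, ω = 0.0000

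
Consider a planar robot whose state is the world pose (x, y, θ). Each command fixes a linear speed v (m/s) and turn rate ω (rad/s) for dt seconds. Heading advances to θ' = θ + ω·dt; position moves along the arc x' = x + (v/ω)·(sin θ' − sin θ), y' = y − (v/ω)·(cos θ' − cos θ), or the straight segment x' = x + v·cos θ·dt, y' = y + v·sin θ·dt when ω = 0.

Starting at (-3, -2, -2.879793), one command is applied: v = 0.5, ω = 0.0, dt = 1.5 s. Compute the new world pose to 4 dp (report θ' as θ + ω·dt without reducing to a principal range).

(-3.7244, -2.1941, -2.8798)

θ' = -2.8798 + 0.0·1.5 = -2.8798
ω = 0 → straight: x' = -3 + 0.5·cos(-2.8798)·1.5 = -3.7244
y' = -2 + 0.5·sin(-2.8798)·1.5 = -2.1941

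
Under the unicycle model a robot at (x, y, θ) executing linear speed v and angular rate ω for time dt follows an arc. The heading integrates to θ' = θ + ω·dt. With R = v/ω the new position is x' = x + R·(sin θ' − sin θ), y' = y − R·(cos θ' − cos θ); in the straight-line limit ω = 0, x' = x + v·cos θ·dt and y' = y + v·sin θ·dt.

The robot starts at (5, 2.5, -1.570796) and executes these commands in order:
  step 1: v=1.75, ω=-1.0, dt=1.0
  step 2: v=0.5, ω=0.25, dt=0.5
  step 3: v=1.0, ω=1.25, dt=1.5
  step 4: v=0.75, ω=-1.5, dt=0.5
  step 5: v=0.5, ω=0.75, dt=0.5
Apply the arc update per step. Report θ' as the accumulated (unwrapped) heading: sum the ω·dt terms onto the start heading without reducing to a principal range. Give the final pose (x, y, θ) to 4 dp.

step 1: θ'=-2.5708 (R=-1.7500) → pose (4.1955, 1.0274, -2.5708)
step 2: θ'=-2.4458 (R=2.0000) → pose (3.9941, 0.8796, -2.4458)
step 3: θ'=-0.5708 (R=0.8000) → pose (4.0747, -0.4076, -0.5708)
step 4: θ'=-1.3208 (R=-0.5000) → pose (4.2890, -0.7047, -1.3208)
step 5: θ'=-0.9458 (R=0.6667) → pose (4.3943, -0.9298, -0.9458)

(4.3943, -0.9298, -0.9458)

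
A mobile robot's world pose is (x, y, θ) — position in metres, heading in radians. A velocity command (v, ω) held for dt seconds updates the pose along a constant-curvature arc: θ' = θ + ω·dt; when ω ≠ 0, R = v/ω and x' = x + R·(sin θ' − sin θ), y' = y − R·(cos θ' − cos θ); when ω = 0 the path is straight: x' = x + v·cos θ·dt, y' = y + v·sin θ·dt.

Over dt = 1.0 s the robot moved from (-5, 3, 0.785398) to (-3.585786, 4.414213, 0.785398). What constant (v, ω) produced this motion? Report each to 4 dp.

Δθ = 0.785398 − 0.785398 = 0.000000
ω = Δθ/dt = 0.000000/1.0 = 0.0000
ω = 0 → v = (Δx·cos θ + Δy·sin θ)/dt = 2.0000

v = 2.0000, ω = 0.0000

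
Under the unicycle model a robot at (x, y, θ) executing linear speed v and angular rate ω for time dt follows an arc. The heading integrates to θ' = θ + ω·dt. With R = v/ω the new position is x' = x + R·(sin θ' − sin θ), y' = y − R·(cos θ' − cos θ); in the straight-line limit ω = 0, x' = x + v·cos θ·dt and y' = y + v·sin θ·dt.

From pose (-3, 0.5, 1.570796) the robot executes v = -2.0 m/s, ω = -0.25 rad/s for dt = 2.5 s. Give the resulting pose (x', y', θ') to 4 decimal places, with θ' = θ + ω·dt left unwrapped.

θ' = 1.5708 + -0.25·2.5 = 0.9458
R = v/ω = -2.0/-0.25 = 8.0000
x' = -3 + 8.0000·(sin 0.9458 − sin 1.5708) = -4.5123
y' = 0.5 − 8.0000·(cos 0.9458 − cos 1.5708) = -4.1808

(-4.5123, -4.1808, 0.9458)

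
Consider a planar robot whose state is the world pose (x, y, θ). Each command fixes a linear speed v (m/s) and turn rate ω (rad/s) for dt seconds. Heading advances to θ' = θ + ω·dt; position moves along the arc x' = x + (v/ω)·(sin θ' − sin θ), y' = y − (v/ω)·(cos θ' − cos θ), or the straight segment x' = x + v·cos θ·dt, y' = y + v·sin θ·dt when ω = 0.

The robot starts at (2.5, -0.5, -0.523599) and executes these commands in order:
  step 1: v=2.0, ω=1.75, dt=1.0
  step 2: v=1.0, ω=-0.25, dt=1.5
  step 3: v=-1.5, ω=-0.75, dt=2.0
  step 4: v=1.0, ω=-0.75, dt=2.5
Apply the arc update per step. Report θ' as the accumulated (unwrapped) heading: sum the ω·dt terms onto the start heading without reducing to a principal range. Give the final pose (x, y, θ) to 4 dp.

step 1: θ'=1.2264 (R=1.1429) → pose (4.1472, 0.1039, 1.2264)
step 2: θ'=0.8514 (R=-4.0000) → pose (4.9035, 1.3891, 0.8514)
step 3: θ'=-0.6486 (R=2.0000) → pose (2.1909, 1.1131, -0.6486)
step 4: θ'=-2.5236 (R=-1.3333) → pose (2.1580, -1.0362, -2.5236)

(2.1580, -1.0362, -2.5236)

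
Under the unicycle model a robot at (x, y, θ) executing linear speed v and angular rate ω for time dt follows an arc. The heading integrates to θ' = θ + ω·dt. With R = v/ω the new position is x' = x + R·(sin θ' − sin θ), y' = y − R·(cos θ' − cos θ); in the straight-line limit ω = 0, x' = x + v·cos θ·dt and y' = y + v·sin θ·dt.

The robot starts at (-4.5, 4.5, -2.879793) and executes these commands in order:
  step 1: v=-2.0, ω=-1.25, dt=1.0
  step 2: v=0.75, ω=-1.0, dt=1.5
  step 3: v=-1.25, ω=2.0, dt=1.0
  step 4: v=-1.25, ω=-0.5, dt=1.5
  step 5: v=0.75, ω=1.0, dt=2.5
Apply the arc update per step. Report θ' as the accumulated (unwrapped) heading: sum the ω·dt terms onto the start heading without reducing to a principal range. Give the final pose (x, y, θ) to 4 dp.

(-2.7257, 2.3862, -1.8798)

step 1: θ'=-4.1298 (R=1.6000) → pose (-2.7498, 3.8348, -4.1298)
step 2: θ'=-5.6298 (R=-0.7500) → pose (-2.5795, 4.8430, -5.6298)
step 3: θ'=-3.6298 (R=-0.6250) → pose (-2.4927, 3.7947, -3.6298)
step 4: θ'=-4.3798 (R=2.5000) → pose (-1.3023, 2.4030, -4.3798)
step 5: θ'=-1.8798 (R=0.7500) → pose (-2.7257, 2.3862, -1.8798)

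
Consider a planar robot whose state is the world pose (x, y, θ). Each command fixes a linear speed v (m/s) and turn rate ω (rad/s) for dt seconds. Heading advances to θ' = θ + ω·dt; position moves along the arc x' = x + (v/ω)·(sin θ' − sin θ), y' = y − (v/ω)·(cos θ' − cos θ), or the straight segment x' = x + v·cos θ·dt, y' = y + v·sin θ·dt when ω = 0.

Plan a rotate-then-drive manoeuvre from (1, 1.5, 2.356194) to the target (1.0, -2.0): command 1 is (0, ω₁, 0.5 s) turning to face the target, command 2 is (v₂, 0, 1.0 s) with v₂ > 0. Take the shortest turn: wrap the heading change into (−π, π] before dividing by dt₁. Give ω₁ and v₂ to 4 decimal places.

ω₁ = 4.7124, v₂ = 3.5000

heading to target = atan2(-2−1.5, 1−1) = -1.5708
Δθ = wrap(-1.5708 − 2.3562) = 2.3562; ω₁ = Δθ/dt₁ = 4.7124
distance = √((1−1)² + (-2−1.5)²) = 3.5000; v₂ = distance/dt₂ = 3.5000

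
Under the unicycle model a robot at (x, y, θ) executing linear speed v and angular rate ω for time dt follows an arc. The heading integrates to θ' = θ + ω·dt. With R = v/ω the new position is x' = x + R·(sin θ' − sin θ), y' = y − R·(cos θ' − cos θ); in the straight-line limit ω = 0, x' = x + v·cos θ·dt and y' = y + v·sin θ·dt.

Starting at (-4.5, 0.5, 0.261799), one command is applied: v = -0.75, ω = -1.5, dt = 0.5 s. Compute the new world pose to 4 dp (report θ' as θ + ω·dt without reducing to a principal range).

θ' = 0.2618 + -1.5·0.5 = -0.4882
R = v/ω = -0.75/-1.5 = 0.5000
x' = -4.5 + 0.5000·(sin -0.4882 − sin 0.2618) = -4.8639
y' = 0.5 − 0.5000·(cos -0.4882 − cos 0.2618) = 0.5414

(-4.8639, 0.5414, -0.4882)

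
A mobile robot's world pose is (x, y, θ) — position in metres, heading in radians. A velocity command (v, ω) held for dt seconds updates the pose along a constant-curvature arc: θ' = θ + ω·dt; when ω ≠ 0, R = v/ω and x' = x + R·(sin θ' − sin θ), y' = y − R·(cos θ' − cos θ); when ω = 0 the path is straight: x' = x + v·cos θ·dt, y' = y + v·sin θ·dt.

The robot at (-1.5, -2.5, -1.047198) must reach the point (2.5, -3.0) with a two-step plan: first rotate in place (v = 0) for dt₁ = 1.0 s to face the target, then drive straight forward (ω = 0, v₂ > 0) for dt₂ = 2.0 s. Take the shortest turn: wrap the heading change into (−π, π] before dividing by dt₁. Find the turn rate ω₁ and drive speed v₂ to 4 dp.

ω₁ = 0.9228, v₂ = 2.0156

heading to target = atan2(-3−-2.5, 2.5−-1.5) = -0.1244
Δθ = wrap(-0.1244 − -1.0472) = 0.9228; ω₁ = Δθ/dt₁ = 0.9228
distance = √((2.5−-1.5)² + (-3−-2.5)²) = 4.0311; v₂ = distance/dt₂ = 2.0156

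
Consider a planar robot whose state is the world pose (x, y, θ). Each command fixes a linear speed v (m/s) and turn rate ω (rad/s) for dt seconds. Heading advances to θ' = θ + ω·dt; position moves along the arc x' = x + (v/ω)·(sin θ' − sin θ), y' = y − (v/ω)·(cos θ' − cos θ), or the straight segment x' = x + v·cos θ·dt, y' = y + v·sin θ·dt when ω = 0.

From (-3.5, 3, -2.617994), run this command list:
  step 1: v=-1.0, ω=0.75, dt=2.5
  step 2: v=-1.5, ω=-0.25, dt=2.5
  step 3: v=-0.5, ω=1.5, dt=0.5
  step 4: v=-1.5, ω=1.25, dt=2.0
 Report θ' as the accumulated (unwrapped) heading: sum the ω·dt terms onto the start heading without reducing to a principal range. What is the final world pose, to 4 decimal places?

step 1: θ'=-0.7430 (R=-1.3333) → pose (-3.2647, 5.1366, -0.7430)
step 2: θ'=-1.3680 (R=6.0000) → pose (-5.0827, 8.3468, -1.3680)
step 3: θ'=-0.6180 (R=-0.3333) → pose (-5.2161, 8.5514, -0.6180)
step 4: θ'=1.8820 (R=-1.2000) → pose (-7.0537, 7.2059, 1.8820)

(-7.0537, 7.2059, 1.8820)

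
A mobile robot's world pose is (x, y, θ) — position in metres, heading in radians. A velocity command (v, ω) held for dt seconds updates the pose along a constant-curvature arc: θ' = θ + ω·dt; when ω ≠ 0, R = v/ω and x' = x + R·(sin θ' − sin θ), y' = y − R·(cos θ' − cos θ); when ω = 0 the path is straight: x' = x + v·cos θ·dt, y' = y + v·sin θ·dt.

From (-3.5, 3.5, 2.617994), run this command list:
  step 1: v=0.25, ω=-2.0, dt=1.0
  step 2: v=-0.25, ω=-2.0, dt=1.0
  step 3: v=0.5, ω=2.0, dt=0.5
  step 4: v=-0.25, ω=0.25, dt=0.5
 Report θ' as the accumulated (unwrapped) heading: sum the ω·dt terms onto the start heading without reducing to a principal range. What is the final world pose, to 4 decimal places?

step 1: θ'=0.6180 (R=-0.1250) → pose (-3.5099, 3.7101, 0.6180)
step 2: θ'=-1.3820 (R=0.1250) → pose (-3.7051, 3.7886, -1.3820)
step 3: θ'=-0.3820 (R=0.2500) → pose (-3.5528, 3.6035, -0.3820)
step 4: θ'=-0.2570 (R=-1.0000) → pose (-3.6714, 3.6427, -0.2570)

(-3.6714, 3.6427, -0.2570)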